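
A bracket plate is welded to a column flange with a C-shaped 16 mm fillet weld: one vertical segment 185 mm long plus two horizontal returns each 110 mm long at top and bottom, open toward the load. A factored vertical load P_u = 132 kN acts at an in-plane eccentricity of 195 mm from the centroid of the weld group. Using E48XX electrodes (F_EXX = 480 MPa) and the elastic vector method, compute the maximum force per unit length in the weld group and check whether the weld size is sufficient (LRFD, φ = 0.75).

Total weld length L_w = 405 mm. Treat welds as unit-width lines.
Centroid: x̄ = 2×110×55 / 405 = 29.88 mm from the vertical weld.
Polar moment about centroid: J = I_x + I_y = [185³/12 + 2×110×92.5²] + [185×29.88² + 2(110³/12 + 110×25.12²)] = 2936000 mm³.
Direct shear f_v = P/L_w = 132×10³ / 405 = 325.9 N/mm (vertical).
Torsion M = P·e = 132×10³ × 195 = 25740000 N·mm.
Critical point at (x, y) = (80.12, 92.5) from centroid. f_tx = M·y/J = 811 N/mm; f_ty = M·x/J = 702.5 N/mm.
Resultant f_max = √[f_tx² + (f_v + f_ty)²] = √[811² + (325.9 + 702.5)²] = 1310 N/mm.
Capacity per unit length: φr_n = 0.75 × 0.6 × 480 × (0.707 × 16) = 2443 N/mm.
1310 ≤ 2443 → adequate.

f_max ≈ 1310 N/mm; adequate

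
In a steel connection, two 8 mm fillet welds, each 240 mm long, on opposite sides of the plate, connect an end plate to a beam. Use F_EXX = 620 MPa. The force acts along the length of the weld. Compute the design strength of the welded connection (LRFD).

φR_n ≈ 757 kN

Effective throat t_e = 0.707 × 8 = 5.656 mm.
Total length L = 480 mm; A_we = 5.656 × 480 = 2715 mm².
F_nw = 0.6 F_EXX = 0.6 × 620 = 372 MPa.
φR_n = 0.75 × 372 × 2715 × 10⁻³ = 757.5 kN.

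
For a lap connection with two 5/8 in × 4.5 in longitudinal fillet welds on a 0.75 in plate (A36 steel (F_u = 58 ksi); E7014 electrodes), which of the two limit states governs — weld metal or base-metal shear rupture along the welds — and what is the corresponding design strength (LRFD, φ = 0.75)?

φR_n ≈ 125 kip (weld metal governs)

E70XX → F_EXX = 70 ksi.
t_e = 0.707 × 0.625 = 0.4419 in; L = 9 in.
Weld metal: φR_n = 0.75 × 0.6 × 70 × 0.4419 × 9 = 125.3 kip.
Base metal (shear rupture): φR_n = 0.75 × 0.6 × 58 × 0.75 × 9 = 176.2 kip.
Governing: weld metal.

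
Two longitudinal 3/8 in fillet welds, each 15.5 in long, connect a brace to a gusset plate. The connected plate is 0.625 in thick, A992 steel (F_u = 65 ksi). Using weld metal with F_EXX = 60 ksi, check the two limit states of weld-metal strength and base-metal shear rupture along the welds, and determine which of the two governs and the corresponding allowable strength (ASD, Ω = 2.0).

t_e = 0.707 × 0.375 = 0.2651 in; L = 31 in.
Weld metal: R_n/Ω = (1/2.0) × 0.6 × 60 × 0.2651 × 31 = 147.9 kips.
Base metal (shear rupture): R_n/Ω = (1/2.0) × 0.6 × 65 × 0.625 × 31 = 377.8 kips.
Governing: weld metal.

R_n/Ω ≈ 148 kips (weld metal governs)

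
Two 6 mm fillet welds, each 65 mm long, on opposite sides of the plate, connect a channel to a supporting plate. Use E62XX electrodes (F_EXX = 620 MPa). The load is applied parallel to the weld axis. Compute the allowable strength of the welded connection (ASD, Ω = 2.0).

Effective throat t_e = 0.707 × 6 = 4.242 mm.
Total length L = 130 mm; A_we = 4.242 × 130 = 551.5 mm².
F_nw = 0.6 F_EXX = 0.6 × 620 = 372 MPa.
R_n = 372 × 551.5 × 10⁻³ = 205.1 kN; R_n/Ω = 205.1/2.0 = 102.6 kN.

R_n/Ω ≈ 103 kN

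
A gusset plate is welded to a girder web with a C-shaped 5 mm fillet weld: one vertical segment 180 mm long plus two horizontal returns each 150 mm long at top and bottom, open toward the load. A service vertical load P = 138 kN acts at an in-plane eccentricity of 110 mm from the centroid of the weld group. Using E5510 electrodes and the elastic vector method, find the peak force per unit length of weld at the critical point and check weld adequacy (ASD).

f_max ≈ 746 N/mm; NOT adequate

E55XX → F_EXX = 550 MPa.
Total weld length L_w = 480 mm. Treat welds as unit-width lines.
Centroid: x̄ = 2×150×75 / 480 = 46.88 mm from the vertical weld.
Polar moment about centroid: J = I_x + I_y = [180³/12 + 2×150×90²] + [180×46.88² + 2(150³/12 + 150×28.12²)] = 4111000 mm³.
Direct shear f_v = P/L_w = 138×10³ / 480 = 287.5 N/mm (vertical).
Torsion M = P·e = 138×10³ × 110 = 15180000 N·mm.
Critical point at (x, y) = (103.1, 90) from centroid. f_tx = M·y/J = 332.3 N/mm; f_ty = M·x/J = 380.8 N/mm.
Resultant f_max = √[f_tx² + (f_v + f_ty)²] = √[332.3² + (287.5 + 380.8)²] = 746.3 N/mm.
Capacity per unit length: r_n/Ω = (1/2.0) × 0.6 × 550 × (0.707 × 5) = 583.3 N/mm.
746.3 > 583.3 → NOT adequate.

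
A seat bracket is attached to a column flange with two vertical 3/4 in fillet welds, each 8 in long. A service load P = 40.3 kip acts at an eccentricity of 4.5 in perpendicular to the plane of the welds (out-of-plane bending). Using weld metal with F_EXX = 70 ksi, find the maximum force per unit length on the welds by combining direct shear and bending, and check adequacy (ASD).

f_max ≈ 8.87 kip/in; adequate

L_w = 2 × 8 = 16 in; section modulus (unit throat) S = 2 × L²/6 = 21.33 in².
Direct shear f_v = P/L_w = 40.3/16 = 2.519 kip/in.
Moment M = P × e = 40.3 × 4.5 = 181.35 kip·in; bending f_b = M/S = 8.501 kip/in.
f_max = √(f_v² + f_b²) = √(2.519² + 8.501²) = 8.866 kip/in.
r_n/Ω = (1/2.0) × 0.6 × 70 × (0.707 × 0.75) = 11.14 kip/in → adequate.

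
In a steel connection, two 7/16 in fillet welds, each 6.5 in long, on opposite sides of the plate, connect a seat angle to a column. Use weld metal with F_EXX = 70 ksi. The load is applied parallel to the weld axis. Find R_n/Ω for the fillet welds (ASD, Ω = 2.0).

R_n/Ω ≈ 84.4 kips

Effective throat t_e = 0.707 × 0.4375 = 0.3093 in.
Total length L = 13 in; A_we = 0.3093 × 13 = 4.021 in².
F_nw = 0.6 F_EXX = 0.6 × 70 = 42 ksi.
R_n = 42 × 4.021 = 168.9 kips; R_n/Ω = 168.9/2.0 = 84.44 kips.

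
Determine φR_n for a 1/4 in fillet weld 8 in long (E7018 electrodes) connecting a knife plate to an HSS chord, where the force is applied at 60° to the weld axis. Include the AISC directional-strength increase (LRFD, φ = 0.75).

E70XX → F_EXX = 70 ksi.
t_e = 0.707 × 0.25 = 0.1767 in; A_we = 0.1767 × 8 = 1.414 in².
Directional factor: 1.0 + 0.5 sin^1.5(60°) = 1.403.
F_nw = 0.6 × 70 × 1.403 = 58.92 ksi.
φR_n = 0.75 × 58.92 × 1.414 = 62.49 kips.

φR_n ≈ 62.5 kips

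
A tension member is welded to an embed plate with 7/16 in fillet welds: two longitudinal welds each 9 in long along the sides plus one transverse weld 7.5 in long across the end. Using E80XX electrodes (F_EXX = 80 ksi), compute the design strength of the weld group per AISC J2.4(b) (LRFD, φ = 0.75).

φR_n ≈ 296 kips

t_e = 0.707 × 0.4375 = 0.3093 in.
R_nwl = 0.6 × 80 × 0.3093 × 18 = 267.2 kips (longitudinal, 2 welds).
R_nwt = 0.6 × 80 × 0.3093 × 7.5 = 111.4 kips (transverse, base value).
(i) R_nwl + R_nwt = 378.6 kips; (ii) 0.85 R_nwl + 1.5 R_nwt = 394.2 kips.
R_n = max = 394.2 kips [governs: (ii)]; φR_n = 295.6 kips.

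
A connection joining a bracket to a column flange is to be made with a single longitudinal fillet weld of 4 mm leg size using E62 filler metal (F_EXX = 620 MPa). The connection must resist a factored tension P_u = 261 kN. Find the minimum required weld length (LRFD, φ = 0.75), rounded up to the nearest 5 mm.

L = 335 mm

Throat t_e = 0.707 × 4 = 2.828 mm.
φr_n = 0.75 × 0.6 × 620 × 2.828 × 10⁻³ = 0.789 kN/mm.
L_req = P_u / φr_n = 261 / 0.789 = 330.8 mm total.
Round up → use L = 335 mm.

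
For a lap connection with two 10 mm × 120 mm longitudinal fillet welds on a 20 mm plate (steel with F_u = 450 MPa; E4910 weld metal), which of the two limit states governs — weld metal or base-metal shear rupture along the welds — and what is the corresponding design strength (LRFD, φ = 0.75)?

E49XX → F_EXX = 490 MPa.
t_e = 0.707 × 10 = 7.07 mm; L = 240 mm.
Weld metal: φR_n = 0.75 × 0.6 × 490 × 7.07 × 240 × 10⁻³ = 374.1 kN.
Base metal (shear rupture): φR_n = 0.75 × 0.6 × 450 × 20 × 240 × 10⁻³ = 972 kN.
Governing: weld metal.

φR_n ≈ 374 kN (weld metal governs)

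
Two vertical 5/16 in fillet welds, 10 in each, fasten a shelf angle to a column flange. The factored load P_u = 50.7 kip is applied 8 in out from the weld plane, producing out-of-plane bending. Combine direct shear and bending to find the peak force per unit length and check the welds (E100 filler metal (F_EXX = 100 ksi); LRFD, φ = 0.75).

f_max ≈ 12.4 kip/in; NOT adequate

L_w = 2 × 10 = 20 in; section modulus (unit throat) S = 2 × L²/6 = 33.33 in².
Direct shear f_v = P/L_w = 50.7/20 = 2.535 kip/in.
Moment M = P × e = 50.7 × 8 = 405.6 kip·in; bending f_b = M/S = 12.17 kip/in.
f_max = √(f_v² + f_b²) = √(2.535² + 12.17²) = 12.43 kip/in.
φr_n = 0.75 × 0.6 × 100 × (0.707 × 0.3125) = 9.942 kip/in → NOT adequate.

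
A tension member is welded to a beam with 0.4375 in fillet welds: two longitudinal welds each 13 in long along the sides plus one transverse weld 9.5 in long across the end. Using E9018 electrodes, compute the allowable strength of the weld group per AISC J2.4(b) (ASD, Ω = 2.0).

R_n/Ω ≈ 304 kips

E90XX → F_EXX = 90 ksi.
t_e = 0.707 × 0.4375 = 0.3093 in.
R_nwl = 0.6 × 90 × 0.3093 × 26 = 434.3 kips (longitudinal, 2 welds).
R_nwt = 0.6 × 90 × 0.3093 × 9.5 = 158.7 kips (transverse, base value).
(i) R_nwl + R_nwt = 593 kips; (ii) 0.85 R_nwl + 1.5 R_nwt = 607.1 kips.
R_n = max = 607.1 kips [governs: (ii)]; R_n/Ω = 303.6 kips.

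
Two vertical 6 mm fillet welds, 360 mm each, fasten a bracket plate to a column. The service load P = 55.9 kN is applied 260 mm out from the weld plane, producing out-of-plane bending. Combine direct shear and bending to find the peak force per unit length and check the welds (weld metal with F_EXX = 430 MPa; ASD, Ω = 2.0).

f_max ≈ 345 N/mm; adequate

L_w = 2 × 360 = 720 mm; section modulus (unit throat) S = 2 × L²/6 = 43200 mm².
Direct shear f_v = P/L_w = 55.9×10³/720 = 77.64 N/mm.
Moment M = P × e = 55.9×10³ × 260 = 14534000 N·mm; bending f_b = M/S = 336.4 N/mm.
f_max = √(f_v² + f_b²) = √(77.64² + 336.4²) = 345.3 N/mm.
r_n/Ω = (1/2.0) × 0.6 × 430 × (0.707 × 6) = 547.2 N/mm → adequate.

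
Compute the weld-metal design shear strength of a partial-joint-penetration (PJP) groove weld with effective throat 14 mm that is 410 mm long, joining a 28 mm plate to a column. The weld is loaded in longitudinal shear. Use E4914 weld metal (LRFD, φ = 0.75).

E49XX → F_EXX = 490 MPa.
Effective throat (given) t_e = 14 mm.
A_we = 14 × 410 = 5740 mm².
F_nw = 0.6 F_EXX = 294 MPa.
φR_n = 0.75 × 294 × 5740 × 10⁻³ = 1266 kN.

φR_n ≈ 1270 kN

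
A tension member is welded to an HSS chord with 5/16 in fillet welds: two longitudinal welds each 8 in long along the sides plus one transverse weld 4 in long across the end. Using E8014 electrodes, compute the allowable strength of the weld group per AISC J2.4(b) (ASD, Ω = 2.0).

R_n/Ω ≈ 106 kip

E80XX → F_EXX = 80 ksi.
t_e = 0.707 × 0.3125 = 0.2209 in.
R_nwl = 0.6 × 80 × 0.2209 × 16 = 169.7 kip (longitudinal, 2 welds).
R_nwt = 0.6 × 80 × 0.2209 × 4 = 42.42 kip (transverse, base value).
(i) R_nwl + R_nwt = 212.1 kip; (ii) 0.85 R_nwl + 1.5 R_nwt = 207.9 kip.
R_n = max = 212.1 kip [governs: (i)]; R_n/Ω = 106 kip.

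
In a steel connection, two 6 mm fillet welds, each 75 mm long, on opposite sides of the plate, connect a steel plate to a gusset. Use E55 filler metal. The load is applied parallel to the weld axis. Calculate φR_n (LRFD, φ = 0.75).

E55XX → F_EXX = 550 MPa.
Effective throat t_e = 0.707 × 6 = 4.242 mm.
Total length L = 150 mm; A_we = 4.242 × 150 = 636.3 mm².
F_nw = 0.6 F_EXX = 0.6 × 550 = 330 MPa.
φR_n = 0.75 × 330 × 636.3 × 10⁻³ = 157.5 kN.

φR_n ≈ 157 kN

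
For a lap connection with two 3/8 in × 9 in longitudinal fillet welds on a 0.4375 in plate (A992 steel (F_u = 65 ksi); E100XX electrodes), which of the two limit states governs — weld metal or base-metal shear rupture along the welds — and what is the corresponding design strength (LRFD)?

E100XX → F_EXX = 100 ksi.
t_e = 0.707 × 0.375 = 0.2651 in; L = 18 in.
Weld metal: φR_n = 0.75 × 0.6 × 100 × 0.2651 × 18 = 214.8 kip.
Base metal (shear rupture): φR_n = 0.75 × 0.6 × 65 × 0.4375 × 18 = 230.3 kip.
Governing: weld metal.

φR_n ≈ 215 kip (weld metal governs)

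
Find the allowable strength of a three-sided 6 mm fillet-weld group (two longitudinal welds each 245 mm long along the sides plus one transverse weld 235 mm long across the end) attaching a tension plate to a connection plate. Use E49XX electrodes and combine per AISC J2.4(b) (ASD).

E49XX → F_EXX = 490 MPa.
t_e = 0.707 × 6 = 4.242 mm.
R_nwl = 0.6 × 490 × 4.242 × 490 × 10⁻³ = 611.1 kN (longitudinal, 2 welds).
R_nwt = 0.6 × 490 × 4.242 × 235 × 10⁻³ = 293.1 kN (transverse, base value).
(i) R_nwl + R_nwt = 904.2 kN; (ii) 0.85 R_nwl + 1.5 R_nwt = 959.1 kN.
R_n = max = 959.1 kN [governs: (ii)]; R_n/Ω = 479.5 kN.

R_n/Ω ≈ 480 kN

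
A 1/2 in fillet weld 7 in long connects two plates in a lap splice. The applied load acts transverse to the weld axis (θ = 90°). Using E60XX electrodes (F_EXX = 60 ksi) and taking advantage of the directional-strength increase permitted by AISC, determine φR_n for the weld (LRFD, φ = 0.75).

t_e = 0.707 × 0.5 = 0.3535 in; A_we = 0.3535 × 7 = 2.474 in².
Directional factor: 1.0 + 0.5 sin^1.5(90°) = 1.5.
F_nw = 0.6 × 60 × 1.5 = 54 ksi.
φR_n = 0.75 × 54 × 2.474 = 100.2 kip.

φR_n ≈ 100 kip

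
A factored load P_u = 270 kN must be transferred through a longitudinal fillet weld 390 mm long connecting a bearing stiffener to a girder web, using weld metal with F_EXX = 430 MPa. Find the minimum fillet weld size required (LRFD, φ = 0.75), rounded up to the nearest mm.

Total weld length L = 390 mm.
Required throat t_e = P_u / (φ × 0.6 F_EXX × L) = 270 / (0.75 × 0.6 × 430 × 390 × 10⁻³) = 3.578 mm.
Required leg w = t_e / 0.707 = 5.061 mm → use 6 mm.

w = 6 mm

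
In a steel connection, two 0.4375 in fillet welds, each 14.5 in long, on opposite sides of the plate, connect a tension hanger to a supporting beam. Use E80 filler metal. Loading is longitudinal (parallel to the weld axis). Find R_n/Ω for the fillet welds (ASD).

R_n/Ω ≈ 215 kip

E80XX → F_EXX = 80 ksi.
Effective throat t_e = 0.707 × 0.4375 = 0.3093 in.
Total length L = 29 in; A_we = 0.3093 × 29 = 8.97 in².
F_nw = 0.6 F_EXX = 0.6 × 80 = 48 ksi.
R_n = 48 × 8.97 = 430.6 kip; R_n/Ω = 430.6/2.0 = 215.3 kip.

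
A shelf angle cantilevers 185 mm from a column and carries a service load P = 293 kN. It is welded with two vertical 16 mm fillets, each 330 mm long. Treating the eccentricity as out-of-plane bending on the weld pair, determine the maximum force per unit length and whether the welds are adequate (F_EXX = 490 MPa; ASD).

L_w = 2 × 330 = 660 mm; section modulus (unit throat) S = 2 × L²/6 = 36300 mm².
Direct shear f_v = P/L_w = 293×10³/660 = 443.9 N/mm.
Moment M = P × e = 293×10³ × 185 = 54205000 N·mm; bending f_b = M/S = 1493 N/mm.
f_max = √(f_v² + f_b²) = √(443.9² + 1493²) = 1558 N/mm.
r_n/Ω = (1/2.0) × 0.6 × 490 × (0.707 × 16) = 1663 N/mm → adequate.

f_max ≈ 1560 N/mm; adequate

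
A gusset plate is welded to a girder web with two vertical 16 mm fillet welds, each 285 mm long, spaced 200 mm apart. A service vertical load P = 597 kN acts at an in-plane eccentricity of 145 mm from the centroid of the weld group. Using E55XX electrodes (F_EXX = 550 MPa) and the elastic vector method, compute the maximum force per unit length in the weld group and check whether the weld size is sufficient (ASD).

f_max ≈ 2340 N/mm; NOT adequate

Total weld length L_w = 570 mm. Treat welds as unit-width lines.
Polar moment about centroid: J = 2[d³/12 + d(b/2)²] = 2[285³/12 + 285×100²] = 9558000 mm³.
Direct shear f_v = P/L_w = 597×10³ / 570 = 1047 N/mm (vertical).
Torsion M = P·e = 597×10³ × 145 = 86565000 N·mm.
Critical point at (x, y) = (100, 142.5) from centroid. f_tx = M·y/J = 1291 N/mm; f_ty = M·x/J = 905.7 N/mm.
Resultant f_max = √[f_tx² + (f_v + f_ty)²] = √[1291² + (1047 + 905.7)²] = 2341 N/mm.
Capacity per unit length: r_n/Ω = (1/2.0) × 0.6 × 550 × (0.707 × 16) = 1866 N/mm.
2341 > 1866 → NOT adequate.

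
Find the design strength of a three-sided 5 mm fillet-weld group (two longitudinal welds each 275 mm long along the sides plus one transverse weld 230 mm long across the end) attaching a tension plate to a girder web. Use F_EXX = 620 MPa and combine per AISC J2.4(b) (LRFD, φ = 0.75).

t_e = 0.707 × 5 = 3.535 mm.
R_nwl = 0.6 × 620 × 3.535 × 550 × 10⁻³ = 723.3 kN (longitudinal, 2 welds).
R_nwt = 0.6 × 620 × 3.535 × 230 × 10⁻³ = 302.5 kN (transverse, base value).
(i) R_nwl + R_nwt = 1026 kN; (ii) 0.85 R_nwl + 1.5 R_nwt = 1068 kN.
R_n = max = 1068 kN [governs: (ii)]; φR_n = 801.3 kN.

φR_n ≈ 801 kN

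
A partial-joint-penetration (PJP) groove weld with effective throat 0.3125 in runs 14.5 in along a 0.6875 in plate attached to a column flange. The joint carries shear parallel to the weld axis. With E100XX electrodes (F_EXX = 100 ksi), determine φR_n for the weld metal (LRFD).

φR_n ≈ 204 kips

Effective throat (given) t_e = 0.3125 in.
A_we = 0.3125 × 14.5 = 4.531 in².
F_nw = 0.6 F_EXX = 60 ksi.
φR_n = 0.75 × 60 × 4.531 = 203.9 kips.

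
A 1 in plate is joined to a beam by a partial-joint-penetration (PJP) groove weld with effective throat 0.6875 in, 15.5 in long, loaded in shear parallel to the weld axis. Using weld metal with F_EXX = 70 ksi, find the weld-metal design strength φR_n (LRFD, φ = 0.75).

φR_n ≈ 336 kips

Effective throat (given) t_e = 0.6875 in.
A_we = 0.6875 × 15.5 = 10.66 in².
F_nw = 0.6 F_EXX = 42 ksi.
φR_n = 0.75 × 42 × 10.66 = 335.7 kips.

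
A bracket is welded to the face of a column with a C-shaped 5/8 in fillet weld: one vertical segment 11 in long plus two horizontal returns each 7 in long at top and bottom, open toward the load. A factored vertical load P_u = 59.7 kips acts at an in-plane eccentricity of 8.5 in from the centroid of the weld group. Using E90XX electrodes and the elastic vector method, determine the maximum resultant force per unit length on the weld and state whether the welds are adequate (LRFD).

E90XX → F_EXX = 90 ksi.
Total weld length L_w = 25 in. Treat welds as unit-width lines.
Centroid: x̄ = 2×7×3.5 / 25 = 1.96 in from the vertical weld.
Polar moment about centroid: J = I_x + I_y = [11³/12 + 2×7×5.5²] + [11×1.96² + 2(7³/12 + 7×1.54²)] = 667 in³.
Direct shear f_v = P/L_w = 59.7 / 25 = 2.388 kip/in (vertical).
Torsion M = P·e = 59.7 × 8.5 = 507.45 kip·in.
Critical point at (x, y) = (5.04, 5.5) from centroid. f_tx = M·y/J = 4.184 kip/in; f_ty = M·x/J = 3.834 kip/in.
Resultant f_max = √[f_tx² + (f_v + f_ty)²] = √[4.184² + (2.388 + 3.834)²] = 7.498 kip/in.
Capacity per unit length: φr_n = 0.75 × 0.6 × 90 × (0.707 × 0.625) = 17.9 kip/in.
7.498 ≤ 17.9 → adequate.

f_max ≈ 7.5 kip/in; adequate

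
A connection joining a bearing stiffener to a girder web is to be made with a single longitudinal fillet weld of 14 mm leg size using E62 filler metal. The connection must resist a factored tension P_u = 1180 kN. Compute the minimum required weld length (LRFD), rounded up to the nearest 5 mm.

L = 430 mm

E62XX → F_EXX = 620 MPa.
Throat t_e = 0.707 × 14 = 9.898 mm.
φr_n = 0.75 × 0.6 × 620 × 9.898 × 10⁻³ = 2.762 kN/mm.
L_req = P_u / φr_n = 1180 / 2.762 = 427.3 mm total.
Round up → use L = 430 mm.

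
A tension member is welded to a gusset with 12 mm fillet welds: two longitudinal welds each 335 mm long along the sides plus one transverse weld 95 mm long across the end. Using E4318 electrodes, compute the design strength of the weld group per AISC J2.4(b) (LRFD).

φR_n ≈ 1260 kN

E43XX → F_EXX = 430 MPa.
t_e = 0.707 × 12 = 8.484 mm.
R_nwl = 0.6 × 430 × 8.484 × 670 × 10⁻³ = 1467 kN (longitudinal, 2 welds).
R_nwt = 0.6 × 430 × 8.484 × 95 × 10⁻³ = 207.9 kN (transverse, base value).
(i) R_nwl + R_nwt = 1674 kN; (ii) 0.85 R_nwl + 1.5 R_nwt = 1558 kN.
R_n = max = 1674 kN [governs: (i)]; φR_n = 1256 kN.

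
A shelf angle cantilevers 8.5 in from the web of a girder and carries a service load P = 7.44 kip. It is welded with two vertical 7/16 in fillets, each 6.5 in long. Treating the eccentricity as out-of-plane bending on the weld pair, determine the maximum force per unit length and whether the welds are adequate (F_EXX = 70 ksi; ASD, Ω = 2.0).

f_max ≈ 4.53 kip/in; adequate

L_w = 2 × 6.5 = 13 in; section modulus (unit throat) S = 2 × L²/6 = 14.08 in².
Direct shear f_v = P/L_w = 7.44/13 = 0.5723 kip/in.
Moment M = P × e = 7.44 × 8.5 = 63.24 kip·in; bending f_b = M/S = 4.49 kip/in.
f_max = √(f_v² + f_b²) = √(0.5723² + 4.49²) = 4.527 kip/in.
r_n/Ω = (1/2.0) × 0.6 × 70 × (0.707 × 0.4375) = 6.496 kip/in → adequate.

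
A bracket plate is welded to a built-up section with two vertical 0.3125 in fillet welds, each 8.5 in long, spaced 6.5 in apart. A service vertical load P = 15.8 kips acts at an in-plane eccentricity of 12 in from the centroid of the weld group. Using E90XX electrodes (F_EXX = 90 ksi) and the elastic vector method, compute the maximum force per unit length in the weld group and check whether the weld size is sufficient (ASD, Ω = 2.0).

f_max ≈ 4.23 kip/in; adequate

Total weld length L_w = 17 in. Treat welds as unit-width lines.
Polar moment about centroid: J = 2[d³/12 + d(b/2)²] = 2[8.5³/12 + 8.5×3.25²] = 281.9 in³.
Direct shear f_v = P/L_w = 15.8 / 17 = 0.9294 kip/in (vertical).
Torsion M = P·e = 15.8 × 12 = 189.6 kip·in.
Critical point at (x, y) = (3.25, 4.25) from centroid. f_tx = M·y/J = 2.858 kip/in; f_ty = M·x/J = 2.186 kip/in.
Resultant f_max = √[f_tx² + (f_v + f_ty)²] = √[2.858² + (0.9294 + 2.186)²] = 4.228 kip/in.
Capacity per unit length: r_n/Ω = (1/2.0) × 0.6 × 90 × (0.707 × 0.3125) = 5.965 kip/in.
4.228 ≤ 5.965 → adequate.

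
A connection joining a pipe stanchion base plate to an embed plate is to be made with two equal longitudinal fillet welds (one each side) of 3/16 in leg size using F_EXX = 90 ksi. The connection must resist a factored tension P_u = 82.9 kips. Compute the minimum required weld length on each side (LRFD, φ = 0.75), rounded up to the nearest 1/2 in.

Throat t_e = 0.707 × 0.1875 = 0.1326 in.
φr_n = 0.75 × 0.6 × 90 × 0.1326 = 5.369 kips/in.
L_req = P_u / φr_n = 82.9 / 5.369 = 15.44 in total.
Per side: 15.44 / 2 = 7.721 in.
Round up → use L = 8 in on each side.

L = 8 in on each side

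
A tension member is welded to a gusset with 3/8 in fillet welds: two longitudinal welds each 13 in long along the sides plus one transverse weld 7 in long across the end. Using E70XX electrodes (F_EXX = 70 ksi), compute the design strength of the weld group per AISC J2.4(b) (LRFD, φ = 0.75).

φR_n ≈ 276 kip

t_e = 0.707 × 0.375 = 0.2651 in.
R_nwl = 0.6 × 70 × 0.2651 × 26 = 289.5 kip (longitudinal, 2 welds).
R_nwt = 0.6 × 70 × 0.2651 × 7 = 77.95 kip (transverse, base value).
(i) R_nwl + R_nwt = 367.5 kip; (ii) 0.85 R_nwl + 1.5 R_nwt = 363 kip.
R_n = max = 367.5 kip [governs: (i)]; φR_n = 275.6 kip.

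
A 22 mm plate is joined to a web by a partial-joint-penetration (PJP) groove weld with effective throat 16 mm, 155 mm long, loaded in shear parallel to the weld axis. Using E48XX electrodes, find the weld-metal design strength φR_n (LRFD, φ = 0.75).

φR_n ≈ 536 kN

E48XX → F_EXX = 480 MPa.
Effective throat (given) t_e = 16 mm.
A_we = 16 × 155 = 2480 mm².
F_nw = 0.6 F_EXX = 288 MPa.
φR_n = 0.75 × 288 × 2480 × 10⁻³ = 535.7 kN.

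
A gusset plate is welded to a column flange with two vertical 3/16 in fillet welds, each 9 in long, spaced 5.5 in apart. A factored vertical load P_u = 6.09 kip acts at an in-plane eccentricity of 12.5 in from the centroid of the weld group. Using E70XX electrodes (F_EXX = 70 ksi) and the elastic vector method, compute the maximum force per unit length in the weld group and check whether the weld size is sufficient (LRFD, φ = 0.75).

f_max ≈ 1.76 kip/in; adequate

Total weld length L_w = 18 in. Treat welds as unit-width lines.
Polar moment about centroid: J = 2[d³/12 + d(b/2)²] = 2[9³/12 + 9×2.75²] = 257.6 in³.
Direct shear f_v = P/L_w = 6.09 / 18 = 0.3383 kip/in (vertical).
Torsion M = P·e = 6.09 × 12.5 = 76.125 kip·in.
Critical point at (x, y) = (2.75, 4.5) from centroid. f_tx = M·y/J = 1.33 kip/in; f_ty = M·x/J = 0.8126 kip/in.
Resultant f_max = √[f_tx² + (f_v + f_ty)²] = √[1.33² + (0.3383 + 0.8126)²] = 1.759 kip/in.
Capacity per unit length: φr_n = 0.75 × 0.6 × 70 × (0.707 × 0.1875) = 4.176 kip/in.
1.759 ≤ 4.176 → adequate.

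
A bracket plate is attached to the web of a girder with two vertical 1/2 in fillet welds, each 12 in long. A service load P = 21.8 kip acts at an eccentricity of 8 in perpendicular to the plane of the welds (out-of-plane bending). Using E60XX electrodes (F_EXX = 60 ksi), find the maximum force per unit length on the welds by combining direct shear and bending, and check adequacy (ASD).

f_max ≈ 3.75 kip/in; adequate

L_w = 2 × 12 = 24 in; section modulus (unit throat) S = 2 × L²/6 = 48 in².
Direct shear f_v = P/L_w = 21.8/24 = 0.9083 kip/in.
Moment M = P × e = 21.8 × 8 = 174.4 kip·in; bending f_b = M/S = 3.633 kip/in.
f_max = √(f_v² + f_b²) = √(0.9083² + 3.633²) = 3.745 kip/in.
r_n/Ω = (1/2.0) × 0.6 × 60 × (0.707 × 0.5) = 6.363 kip/in → adequate.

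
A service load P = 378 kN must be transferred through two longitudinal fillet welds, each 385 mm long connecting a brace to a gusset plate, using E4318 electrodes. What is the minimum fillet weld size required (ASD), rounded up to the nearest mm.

E43XX → F_EXX = 430 MPa.
Total weld length L = 770 mm.
Required throat t_e = P × Ω / (0.6 F_EXX × L) = 378 × 2.0 / (0.6 × 430 × 770 × 10⁻³) = 3.805 mm.
Required leg w = t_e / 0.707 = 5.383 mm → use 6 mm.

w = 6 mm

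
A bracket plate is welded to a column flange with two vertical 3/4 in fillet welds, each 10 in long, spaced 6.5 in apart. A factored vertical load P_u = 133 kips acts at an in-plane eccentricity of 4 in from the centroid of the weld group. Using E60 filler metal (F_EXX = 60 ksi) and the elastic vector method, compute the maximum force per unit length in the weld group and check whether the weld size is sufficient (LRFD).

Total weld length L_w = 20 in. Treat welds as unit-width lines.
Polar moment about centroid: J = 2[d³/12 + d(b/2)²] = 2[10³/12 + 10×3.25²] = 377.9 in³.
Direct shear f_v = P/L_w = 133 / 20 = 6.65 kip/in (vertical).
Torsion M = P·e = 133 × 4 = 532 kip·in.
Critical point at (x, y) = (3.25, 5) from centroid. f_tx = M·y/J = 7.039 kip/in; f_ty = M·x/J = 4.575 kip/in.
Resultant f_max = √[f_tx² + (f_v + f_ty)²] = √[7.039² + (6.65 + 4.575)²] = 13.25 kip/in.
Capacity per unit length: φr_n = 0.75 × 0.6 × 60 × (0.707 × 0.75) = 14.32 kip/in.
13.25 ≤ 14.32 → adequate.

f_max ≈ 13.2 kip/in; adequate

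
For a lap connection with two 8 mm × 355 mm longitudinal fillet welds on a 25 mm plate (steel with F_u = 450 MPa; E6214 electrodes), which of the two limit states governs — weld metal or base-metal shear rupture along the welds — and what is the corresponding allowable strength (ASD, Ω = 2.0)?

E62XX → F_EXX = 620 MPa.
t_e = 0.707 × 8 = 5.656 mm; L = 710 mm.
Weld metal: R_n/Ω = (1/2.0) × 0.6 × 620 × 5.656 × 710 × 10⁻³ = 746.9 kN.
Base metal (shear rupture): R_n/Ω = (1/2.0) × 0.6 × 450 × 25 × 710 × 10⁻³ = 2396 kN.
Governing: weld metal.

R_n/Ω ≈ 747 kN (weld metal governs)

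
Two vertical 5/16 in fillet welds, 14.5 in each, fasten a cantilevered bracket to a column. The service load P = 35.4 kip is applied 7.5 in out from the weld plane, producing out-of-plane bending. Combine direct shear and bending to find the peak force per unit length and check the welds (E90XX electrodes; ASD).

f_max ≈ 3.98 kip/in; adequate

E90XX → F_EXX = 90 ksi.
L_w = 2 × 14.5 = 29 in; section modulus (unit throat) S = 2 × L²/6 = 70.08 in².
Direct shear f_v = P/L_w = 35.4/29 = 1.221 kip/in.
Moment M = P × e = 35.4 × 7.5 = 265.5 kip·in; bending f_b = M/S = 3.788 kip/in.
f_max = √(f_v² + f_b²) = √(1.221² + 3.788²) = 3.98 kip/in.
r_n/Ω = (1/2.0) × 0.6 × 90 × (0.707 × 0.3125) = 5.965 kip/in → adequate.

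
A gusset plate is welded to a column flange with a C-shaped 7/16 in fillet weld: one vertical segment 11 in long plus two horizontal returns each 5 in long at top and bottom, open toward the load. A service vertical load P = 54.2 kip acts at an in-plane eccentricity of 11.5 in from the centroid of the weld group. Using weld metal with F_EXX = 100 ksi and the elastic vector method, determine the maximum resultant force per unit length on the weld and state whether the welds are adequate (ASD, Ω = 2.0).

f_max ≈ 10.6 kip/in; NOT adequate

Total weld length L_w = 21 in. Treat welds as unit-width lines.
Centroid: x̄ = 2×5×2.5 / 21 = 1.19 in from the vertical weld.
Polar moment about centroid: J = I_x + I_y = [11³/12 + 2×5×5.5²] + [11×1.19² + 2(5³/12 + 5×1.31²)] = 467 in³.
Direct shear f_v = P/L_w = 54.2 / 21 = 2.581 kip/in (vertical).
Torsion M = P·e = 54.2 × 11.5 = 623.3 kip·in.
Critical point at (x, y) = (3.81, 5.5) from centroid. f_tx = M·y/J = 7.341 kip/in; f_ty = M·x/J = 5.085 kip/in.
Resultant f_max = √[f_tx² + (f_v + f_ty)²] = √[7.341² + (2.581 + 5.085)²] = 10.61 kip/in.
Capacity per unit length: r_n/Ω = (1/2.0) × 0.6 × 100 × (0.707 × 0.4375) = 9.279 kip/in.
10.61 > 9.279 → NOT adequate.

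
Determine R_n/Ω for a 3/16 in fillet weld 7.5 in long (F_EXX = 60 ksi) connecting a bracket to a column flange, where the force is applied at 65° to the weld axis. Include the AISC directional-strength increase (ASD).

R_n/Ω ≈ 25.6 kip

t_e = 0.707 × 0.1875 = 0.1326 in; A_we = 0.1326 × 7.5 = 0.9942 in².
Directional factor: 1.0 + 0.5 sin^1.5(65°) = 1.431.
F_nw = 0.6 × 60 × 1.431 = 51.53 ksi.
R_n/Ω = (51.53 × 0.9942) / 2.0 = 25.62 kip.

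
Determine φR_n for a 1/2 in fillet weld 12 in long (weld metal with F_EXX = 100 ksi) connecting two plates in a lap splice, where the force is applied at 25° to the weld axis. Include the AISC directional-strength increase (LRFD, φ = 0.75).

φR_n ≈ 217 kip

t_e = 0.707 × 0.5 = 0.3535 in; A_we = 0.3535 × 12 = 4.242 in².
Directional factor: 1.0 + 0.5 sin^1.5(25°) = 1.137.
F_nw = 0.6 × 100 × 1.137 = 68.24 ksi.
φR_n = 0.75 × 68.24 × 4.242 = 217.1 kip.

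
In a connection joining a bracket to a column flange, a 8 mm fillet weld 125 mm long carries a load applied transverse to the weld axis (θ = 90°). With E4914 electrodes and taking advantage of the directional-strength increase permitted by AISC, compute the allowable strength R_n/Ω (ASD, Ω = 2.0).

E49XX → F_EXX = 490 MPa.
t_e = 0.707 × 8 = 5.656 mm; A_we = 5.656 × 125 = 707 mm².
Directional factor: 1.0 + 0.5 sin^1.5(90°) = 1.5.
F_nw = 0.6 × 490 × 1.5 = 441 MPa.
R_n/Ω = (441 × 707) / 2.0 × 10⁻³ = 155.9 kN.

R_n/Ω ≈ 156 kN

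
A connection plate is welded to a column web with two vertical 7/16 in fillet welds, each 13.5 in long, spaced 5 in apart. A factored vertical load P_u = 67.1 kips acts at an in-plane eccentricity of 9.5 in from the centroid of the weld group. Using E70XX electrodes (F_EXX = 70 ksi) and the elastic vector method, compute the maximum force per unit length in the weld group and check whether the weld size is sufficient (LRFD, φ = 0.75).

f_max ≈ 9.09 kip/in; adequate

Total weld length L_w = 27 in. Treat welds as unit-width lines.
Polar moment about centroid: J = 2[d³/12 + d(b/2)²] = 2[13.5³/12 + 13.5×2.5²] = 578.8 in³.
Direct shear f_v = P/L_w = 67.1 / 27 = 2.485 kip/in (vertical).
Torsion M = P·e = 67.1 × 9.5 = 637.45 kip·in.
Critical point at (x, y) = (2.5, 6.75) from centroid. f_tx = M·y/J = 7.434 kip/in; f_ty = M·x/J = 2.753 kip/in.
Resultant f_max = √[f_tx² + (f_v + f_ty)²] = √[7.434² + (2.485 + 2.753)²] = 9.094 kip/in.
Capacity per unit length: φr_n = 0.75 × 0.6 × 70 × (0.707 × 0.4375) = 9.743 kip/in.
9.094 ≤ 9.743 → adequate.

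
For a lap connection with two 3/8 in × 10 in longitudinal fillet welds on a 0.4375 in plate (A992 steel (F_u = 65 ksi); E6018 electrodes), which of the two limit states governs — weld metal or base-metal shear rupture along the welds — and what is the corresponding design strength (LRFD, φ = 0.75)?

E60XX → F_EXX = 60 ksi.
t_e = 0.707 × 0.375 = 0.2651 in; L = 20 in.
Weld metal: φR_n = 0.75 × 0.6 × 60 × 0.2651 × 20 = 143.2 kips.
Base metal (shear rupture): φR_n = 0.75 × 0.6 × 65 × 0.4375 × 20 = 255.9 kips.
Governing: weld metal.

φR_n ≈ 143 kips (weld metal governs)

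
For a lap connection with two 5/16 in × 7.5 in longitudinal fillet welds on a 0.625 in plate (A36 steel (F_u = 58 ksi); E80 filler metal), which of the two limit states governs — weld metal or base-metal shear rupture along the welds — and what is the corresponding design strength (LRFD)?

φR_n ≈ 119 kips (weld metal governs)

E80XX → F_EXX = 80 ksi.
t_e = 0.707 × 0.3125 = 0.2209 in; L = 15 in.
Weld metal: φR_n = 0.75 × 0.6 × 80 × 0.2209 × 15 = 119.3 kips.
Base metal (shear rupture): φR_n = 0.75 × 0.6 × 58 × 0.625 × 15 = 244.7 kips.
Governing: weld metal.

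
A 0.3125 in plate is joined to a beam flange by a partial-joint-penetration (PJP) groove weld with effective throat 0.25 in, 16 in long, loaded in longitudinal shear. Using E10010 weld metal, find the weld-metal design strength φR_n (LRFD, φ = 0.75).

φR_n ≈ 180 kip

E100XX → F_EXX = 100 ksi.
Effective throat (given) t_e = 0.25 in.
A_we = 0.25 × 16 = 4 in².
F_nw = 0.6 F_EXX = 60 ksi.
φR_n = 0.75 × 60 × 4 = 180 kip.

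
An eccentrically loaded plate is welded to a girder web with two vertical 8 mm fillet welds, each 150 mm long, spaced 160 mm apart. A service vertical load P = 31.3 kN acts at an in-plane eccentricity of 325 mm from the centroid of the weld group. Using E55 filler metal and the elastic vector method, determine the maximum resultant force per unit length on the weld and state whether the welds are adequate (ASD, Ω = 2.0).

f_max ≈ 530 N/mm; adequate

E55XX → F_EXX = 550 MPa.
Total weld length L_w = 300 mm. Treat welds as unit-width lines.
Polar moment about centroid: J = 2[d³/12 + d(b/2)²] = 2[150³/12 + 150×80²] = 2482000 mm³.
Direct shear f_v = P/L_w = 31.3×10³ / 300 = 104.3 N/mm (vertical).
Torsion M = P·e = 31.3×10³ × 325 = 10172000 N·mm.
Critical point at (x, y) = (80, 75) from centroid. f_tx = M·y/J = 307.3 N/mm; f_ty = M·x/J = 327.8 N/mm.
Resultant f_max = √[f_tx² + (f_v + f_ty)²] = √[307.3² + (104.3 + 327.8)²] = 530.3 N/mm.
Capacity per unit length: r_n/Ω = (1/2.0) × 0.6 × 550 × (0.707 × 8) = 933.2 N/mm.
530.3 ≤ 933.2 → adequate.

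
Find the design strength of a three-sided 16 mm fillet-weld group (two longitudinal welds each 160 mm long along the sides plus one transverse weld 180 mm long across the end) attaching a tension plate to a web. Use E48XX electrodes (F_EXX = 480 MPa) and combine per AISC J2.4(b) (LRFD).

φR_n ≈ 1320 kN

t_e = 0.707 × 16 = 11.31 mm.
R_nwl = 0.6 × 480 × 11.31 × 320 × 10⁻³ = 1043 kN (longitudinal, 2 welds).
R_nwt = 0.6 × 480 × 11.31 × 180 × 10⁻³ = 586.4 kN (transverse, base value).
(i) R_nwl + R_nwt = 1629 kN; (ii) 0.85 R_nwl + 1.5 R_nwt = 1766 kN.
R_n = max = 1766 kN [governs: (ii)]; φR_n = 1324 kN.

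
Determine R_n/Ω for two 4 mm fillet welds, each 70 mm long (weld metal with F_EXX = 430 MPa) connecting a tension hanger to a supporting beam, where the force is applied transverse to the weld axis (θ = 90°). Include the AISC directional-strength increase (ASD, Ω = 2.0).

R_n/Ω ≈ 76.6 kN

t_e = 0.707 × 4 = 2.828 mm; A_we = 2.828 × 140 = 395.9 mm².
Directional factor: 1.0 + 0.5 sin^1.5(90°) = 1.5.
F_nw = 0.6 × 430 × 1.5 = 387 MPa.
R_n/Ω = (387 × 395.9) / 2.0 × 10⁻³ = 76.61 kN.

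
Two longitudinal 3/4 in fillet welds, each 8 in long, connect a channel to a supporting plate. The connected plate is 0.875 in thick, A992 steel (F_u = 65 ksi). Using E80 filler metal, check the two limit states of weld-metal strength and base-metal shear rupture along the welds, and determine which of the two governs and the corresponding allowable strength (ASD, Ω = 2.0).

E80XX → F_EXX = 80 ksi.
t_e = 0.707 × 0.75 = 0.5302 in; L = 16 in.
Weld metal: R_n/Ω = (1/2.0) × 0.6 × 80 × 0.5302 × 16 = 203.6 kips.
Base metal (shear rupture): R_n/Ω = (1/2.0) × 0.6 × 65 × 0.875 × 16 = 273 kips.
Governing: weld metal.

R_n/Ω ≈ 204 kips (weld metal governs)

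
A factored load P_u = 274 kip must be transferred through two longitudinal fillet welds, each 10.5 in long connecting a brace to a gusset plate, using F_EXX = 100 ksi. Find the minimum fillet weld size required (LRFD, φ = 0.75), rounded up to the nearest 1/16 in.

Total weld length L = 21 in.
Required throat t_e = P_u / (φ × 0.6 F_EXX × L) = 274 / (0.75 × 0.6 × 100 × 21) = 0.2899 in.
Required leg w = t_e / 0.707 = 0.4101 in → use 7/16 in.

w = 7/16 in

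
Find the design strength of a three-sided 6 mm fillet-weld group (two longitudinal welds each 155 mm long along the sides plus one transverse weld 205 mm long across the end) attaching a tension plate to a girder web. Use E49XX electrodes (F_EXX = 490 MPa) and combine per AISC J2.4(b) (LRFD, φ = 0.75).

φR_n ≈ 534 kN

t_e = 0.707 × 6 = 4.242 mm.
R_nwl = 0.6 × 490 × 4.242 × 310 × 10⁻³ = 386.6 kN (longitudinal, 2 welds).
R_nwt = 0.6 × 490 × 4.242 × 205 × 10⁻³ = 255.7 kN (transverse, base value).
(i) R_nwl + R_nwt = 642.3 kN; (ii) 0.85 R_nwl + 1.5 R_nwt = 712.1 kN.
R_n = max = 712.1 kN [governs: (ii)]; φR_n = 534.1 kN.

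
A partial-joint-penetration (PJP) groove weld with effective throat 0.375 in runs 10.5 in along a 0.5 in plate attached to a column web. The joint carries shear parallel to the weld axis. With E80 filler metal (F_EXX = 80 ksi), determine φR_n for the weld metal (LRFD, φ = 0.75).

φR_n ≈ 142 kip

Effective throat (given) t_e = 0.375 in.
A_we = 0.375 × 10.5 = 3.938 in².
F_nw = 0.6 F_EXX = 48 ksi.
φR_n = 0.75 × 48 × 3.938 = 141.8 kip.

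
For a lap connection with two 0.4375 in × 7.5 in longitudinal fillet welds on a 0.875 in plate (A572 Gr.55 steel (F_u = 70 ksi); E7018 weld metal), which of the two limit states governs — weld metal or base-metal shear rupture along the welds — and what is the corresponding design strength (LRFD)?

E70XX → F_EXX = 70 ksi.
t_e = 0.707 × 0.4375 = 0.3093 in; L = 15 in.
Weld metal: φR_n = 0.75 × 0.6 × 70 × 0.3093 × 15 = 146.2 kips.
Base metal (shear rupture): φR_n = 0.75 × 0.6 × 70 × 0.875 × 15 = 413.4 kips.
Governing: weld metal.

φR_n ≈ 146 kips (weld metal governs)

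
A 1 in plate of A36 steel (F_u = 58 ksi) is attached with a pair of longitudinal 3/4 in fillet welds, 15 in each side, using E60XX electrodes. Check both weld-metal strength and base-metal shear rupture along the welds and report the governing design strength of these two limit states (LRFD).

φR_n ≈ 430 kip (weld metal governs)

E60XX → F_EXX = 60 ksi.
t_e = 0.707 × 0.75 = 0.5302 in; L = 30 in.
Weld metal: φR_n = 0.75 × 0.6 × 60 × 0.5302 × 30 = 429.5 kip.
Base metal (shear rupture): φR_n = 0.75 × 0.6 × 58 × 1 × 30 = 783 kip.
Governing: weld metal.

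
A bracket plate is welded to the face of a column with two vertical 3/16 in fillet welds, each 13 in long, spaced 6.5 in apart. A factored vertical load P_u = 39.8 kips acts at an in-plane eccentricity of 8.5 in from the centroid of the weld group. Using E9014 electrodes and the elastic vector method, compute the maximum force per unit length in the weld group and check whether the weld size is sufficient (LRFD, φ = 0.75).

E90XX → F_EXX = 90 ksi.
Total weld length L_w = 26 in. Treat welds as unit-width lines.
Polar moment about centroid: J = 2[d³/12 + d(b/2)²] = 2[13³/12 + 13×3.25²] = 640.8 in³.
Direct shear f_v = P/L_w = 39.8 / 26 = 1.531 kip/in (vertical).
Torsion M = P·e = 39.8 × 8.5 = 338.3 kip·in.
Critical point at (x, y) = (3.25, 6.5) from centroid. f_tx = M·y/J = 3.432 kip/in; f_ty = M·x/J = 1.716 kip/in.
Resultant f_max = √[f_tx² + (f_v + f_ty)²] = √[3.432² + (1.531 + 1.716)²] = 4.724 kip/in.
Capacity per unit length: φr_n = 0.75 × 0.6 × 90 × (0.707 × 0.1875) = 5.369 kip/in.
4.724 ≤ 5.369 → adequate.

f_max ≈ 4.72 kip/in; adequate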